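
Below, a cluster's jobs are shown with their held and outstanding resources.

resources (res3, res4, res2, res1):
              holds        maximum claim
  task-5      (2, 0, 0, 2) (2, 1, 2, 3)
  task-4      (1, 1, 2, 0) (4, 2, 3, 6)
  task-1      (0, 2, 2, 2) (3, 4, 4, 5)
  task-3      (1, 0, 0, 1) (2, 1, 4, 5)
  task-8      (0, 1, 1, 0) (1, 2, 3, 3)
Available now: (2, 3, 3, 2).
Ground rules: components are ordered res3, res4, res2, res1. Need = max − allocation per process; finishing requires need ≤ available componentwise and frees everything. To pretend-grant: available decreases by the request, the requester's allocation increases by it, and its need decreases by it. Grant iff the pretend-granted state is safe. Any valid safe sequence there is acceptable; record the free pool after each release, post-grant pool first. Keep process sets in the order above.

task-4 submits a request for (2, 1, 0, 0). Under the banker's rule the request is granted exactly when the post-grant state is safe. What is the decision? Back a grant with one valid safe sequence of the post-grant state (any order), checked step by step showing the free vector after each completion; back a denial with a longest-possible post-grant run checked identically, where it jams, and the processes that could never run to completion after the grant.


GRANT. The post-grant state is safe; one safe sequence: task-5, task-8, task-3, task-1, task-4.
Key observation: the grant leaves (0, 2, 3, 2) free — enough for task-5, whose release restarts the cascade.
Verifying the post-grant state step by step:
  pool = (0, 2, 3, 2)
  task-5 needs (0, 1, 2, 1) <= (0, 2, 3, 2) -> finishes; pool += (2, 0, 0, 2) = (2, 2, 3, 4)
  task-8 needs (1, 1, 2, 3) <= (2, 2, 3, 4) -> finishes; pool += (0, 1, 1, 0) = (2, 3, 4, 4)
  task-3 needs (1, 1, 4, 4) <= (2, 3, 4, 4) -> finishes; pool += (1, 0, 0, 1) = (3, 3, 4, 5)
  task-1 needs (3, 2, 2, 3) <= (3, 3, 4, 5) -> finishes; pool += (0, 2, 2, 2) = (3, 5, 6, 7)
  task-4 needs (1, 0, 1, 6) <= (3, 5, 6, 7) -> finishes; pool += (3, 2, 2, 0) = (6, 7, 8, 7)


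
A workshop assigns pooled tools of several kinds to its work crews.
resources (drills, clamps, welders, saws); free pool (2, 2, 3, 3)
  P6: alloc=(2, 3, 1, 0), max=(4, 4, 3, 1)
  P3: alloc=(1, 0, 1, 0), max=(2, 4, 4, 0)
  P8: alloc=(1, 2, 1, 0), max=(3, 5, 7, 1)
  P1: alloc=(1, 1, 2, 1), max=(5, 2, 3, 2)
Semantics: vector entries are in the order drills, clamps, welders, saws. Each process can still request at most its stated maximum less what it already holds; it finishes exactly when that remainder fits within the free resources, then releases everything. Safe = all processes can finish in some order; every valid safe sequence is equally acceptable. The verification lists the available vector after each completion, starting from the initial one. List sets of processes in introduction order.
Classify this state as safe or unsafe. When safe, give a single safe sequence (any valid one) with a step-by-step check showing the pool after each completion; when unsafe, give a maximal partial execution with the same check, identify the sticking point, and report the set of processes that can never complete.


SAFE, for example via the order P6, P3, P1, P8.
Key observation: the order's first zero-slack moment is P6 ((2, 1, 2, 1) needed, (2, 2, 3, 3) free — a requested resource with nothing to spare).
Step-by-step check:
  pool = (2, 2, 3, 3)
  run P6 (needs (2, 1, 2, 1), free (2, 2, 3, 3)); after release of (2, 3, 1, 0) the pool is (4, 5, 4, 3)
  run P3 (needs (1, 4, 3, 0), free (4, 5, 4, 3)); after release of (1, 0, 1, 0) the pool is (5, 5, 5, 3)
  run P1 (needs (4, 1, 1, 1), free (5, 5, 5, 3)); after release of (1, 1, 2, 1) the pool is (6, 6, 7, 4)
  run P8 (needs (2, 3, 6, 1), free (6, 6, 7, 4)); after release of (1, 2, 1, 0) the pool is (7, 8, 8, 4)


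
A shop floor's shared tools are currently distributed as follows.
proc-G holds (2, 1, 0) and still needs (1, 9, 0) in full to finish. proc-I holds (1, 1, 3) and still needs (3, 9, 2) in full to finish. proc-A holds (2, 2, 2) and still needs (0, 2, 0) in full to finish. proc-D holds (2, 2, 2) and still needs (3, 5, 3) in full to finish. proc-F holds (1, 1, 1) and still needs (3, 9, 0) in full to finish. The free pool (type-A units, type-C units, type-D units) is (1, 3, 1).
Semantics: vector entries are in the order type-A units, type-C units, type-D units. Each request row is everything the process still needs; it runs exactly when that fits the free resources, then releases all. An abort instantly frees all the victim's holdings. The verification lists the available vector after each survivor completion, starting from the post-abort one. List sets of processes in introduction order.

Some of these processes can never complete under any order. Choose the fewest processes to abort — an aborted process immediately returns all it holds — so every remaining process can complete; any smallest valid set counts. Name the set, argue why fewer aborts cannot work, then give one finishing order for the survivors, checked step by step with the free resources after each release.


The answer: abort proc-I and proc-F.
Key observation: proc-G was stuck for good until proc-I and proc-F gave back (2, 2, 4); in the order shown it finishes at step 3.
Why nothing smaller works — every single abort fails: proc-G alone leaves proc-I blocked (short on type-C units); proc-I alone leaves proc-G blocked (short on type-C units); proc-A alone leaves proc-G blocked (short on type-C units); proc-D alone leaves proc-G blocked (short on type-C units); proc-F alone leaves proc-G blocked (short on type-C units).
Survivors finish in the order: proc-A, proc-D, proc-G. Verifying each step (pool after the aborts first):
  pool = (3, 5, 5)
  proc-A: need (0, 2, 0) fits (3, 5, 5); releases (2, 2, 2), pool now (5, 7, 7)
  proc-D: need (3, 5, 3) fits (5, 7, 7); releases (2, 2, 2), pool now (7, 9, 9)
  proc-G: need (1, 9, 0) fits (7, 9, 9); releases (2, 1, 0), pool now (9, 10, 9)


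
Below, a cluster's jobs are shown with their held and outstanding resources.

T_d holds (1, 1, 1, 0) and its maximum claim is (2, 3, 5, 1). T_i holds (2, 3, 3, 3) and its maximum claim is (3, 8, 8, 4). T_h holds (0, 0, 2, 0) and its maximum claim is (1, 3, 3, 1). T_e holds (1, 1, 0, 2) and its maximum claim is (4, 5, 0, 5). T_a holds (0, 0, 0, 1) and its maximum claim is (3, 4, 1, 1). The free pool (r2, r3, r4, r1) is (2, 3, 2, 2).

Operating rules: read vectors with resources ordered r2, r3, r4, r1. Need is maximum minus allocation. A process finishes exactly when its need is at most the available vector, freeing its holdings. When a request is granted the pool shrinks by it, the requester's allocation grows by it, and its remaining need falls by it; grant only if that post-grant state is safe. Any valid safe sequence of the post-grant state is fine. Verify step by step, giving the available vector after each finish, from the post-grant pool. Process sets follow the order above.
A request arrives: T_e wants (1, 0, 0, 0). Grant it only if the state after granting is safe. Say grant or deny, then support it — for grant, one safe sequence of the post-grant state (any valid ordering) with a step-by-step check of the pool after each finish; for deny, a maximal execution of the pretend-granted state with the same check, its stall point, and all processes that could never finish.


DENY: after the grant no complete ordering would exist.
Key observation: after T_h, T_d the pool peaks at (2, 4, 5, 2), and each blocked process is short somewhere: T_i on r3; T_e on r1; T_a on r2.
On the post-grant state, T_h, T_d is a maximal run — nothing extends it. Step-by-step check:
  pool = (1, 3, 2, 2)
  T_h: need (1, 3, 1, 1) fits (1, 3, 2, 2); releases (0, 0, 2, 0), pool now (1, 3, 4, 2)
  T_d: need (1, 2, 4, 1) fits (1, 3, 4, 2); releases (1, 1, 1, 0), pool now (2, 4, 5, 2)
  blocked: T_i wants (1, 5, 5, 1), pool (2, 4, 5, 2) — not enough r3
  blocked: T_e wants (2, 4, 0, 3), pool (2, 4, 5, 2) — not enough r1
  blocked: T_a wants (3, 4, 1, 0), pool (2, 4, 5, 2) — not enough r2
Processes that could never finish after the grant: T_i, T_e and T_a.


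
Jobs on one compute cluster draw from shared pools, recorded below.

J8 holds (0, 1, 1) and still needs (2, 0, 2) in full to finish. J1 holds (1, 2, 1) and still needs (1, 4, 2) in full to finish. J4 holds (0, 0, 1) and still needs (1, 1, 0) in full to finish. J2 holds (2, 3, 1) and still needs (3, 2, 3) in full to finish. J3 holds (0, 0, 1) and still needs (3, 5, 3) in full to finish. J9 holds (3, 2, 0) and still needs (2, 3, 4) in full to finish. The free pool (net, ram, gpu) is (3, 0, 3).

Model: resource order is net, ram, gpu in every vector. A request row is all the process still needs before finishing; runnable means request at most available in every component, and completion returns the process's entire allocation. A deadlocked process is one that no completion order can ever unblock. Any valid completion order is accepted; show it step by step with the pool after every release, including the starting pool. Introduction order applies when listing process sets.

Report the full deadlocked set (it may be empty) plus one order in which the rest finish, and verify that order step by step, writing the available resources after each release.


The deadlocked set is J1, J2, J3 and J9.
Key observation: after J8, J4 complete, (3, 1, 5) is the best the pool ever gets, yet each leftover process wants more ram.
The rest can finish in the order J8, J4. Walking it through:
  pool = (3, 0, 3)
  J8: need (2, 0, 2) fits (3, 0, 3); releases (0, 1, 1), pool now (3, 1, 4)
  J4: need (1, 1, 0) fits (3, 1, 4); releases (0, 0, 1), pool now (3, 1, 5)
The blocked processes can never fit:
  J1 still needs (1, 4, 2) but only (3, 1, 5) is free — short on ram
  J2 still needs (3, 2, 3) but only (3, 1, 5) is free — short on ram
  J3 still needs (3, 5, 3) but only (3, 1, 5) is free — short on ram
  J9 still needs (2, 3, 4) but only (3, 1, 5) is free — short on ram


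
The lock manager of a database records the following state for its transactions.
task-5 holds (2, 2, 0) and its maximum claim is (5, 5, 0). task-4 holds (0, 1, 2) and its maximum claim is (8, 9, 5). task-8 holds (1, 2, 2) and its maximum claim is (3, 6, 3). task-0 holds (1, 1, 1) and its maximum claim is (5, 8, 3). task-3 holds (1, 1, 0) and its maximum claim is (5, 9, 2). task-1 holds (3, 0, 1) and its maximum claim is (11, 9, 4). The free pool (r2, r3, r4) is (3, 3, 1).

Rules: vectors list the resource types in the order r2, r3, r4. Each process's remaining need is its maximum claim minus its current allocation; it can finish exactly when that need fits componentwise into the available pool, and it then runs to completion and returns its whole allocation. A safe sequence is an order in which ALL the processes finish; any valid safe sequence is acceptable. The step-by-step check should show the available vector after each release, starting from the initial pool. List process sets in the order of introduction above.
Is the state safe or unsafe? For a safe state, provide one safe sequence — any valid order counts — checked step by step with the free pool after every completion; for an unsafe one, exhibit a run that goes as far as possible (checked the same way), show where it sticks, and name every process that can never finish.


The state is SAFE; one workable sequence: task-5, task-8, task-0, task-3, task-4, task-1.
Key observation: the order's first zero-slack moment is task-5 ((3, 3, 0) needed, (3, 3, 1) free — a requested resource with nothing to spare).
Verifying each step:
  pool = (3, 3, 1)
  task-5: need (3, 3, 0) fits (3, 3, 1); releases (2, 2, 0), pool now (5, 5, 1)
  task-8: need (2, 4, 1) fits (5, 5, 1); releases (1, 2, 2), pool now (6, 7, 3)
  task-0: need (4, 7, 2) fits (6, 7, 3); releases (1, 1, 1), pool now (7, 8, 4)
  task-3: need (4, 8, 2) fits (7, 8, 4); releases (1, 1, 0), pool now (8, 9, 4)
  task-4: need (8, 8, 3) fits (8, 9, 4); releases (0, 1, 2), pool now (8, 10, 6)
  task-1: need (8, 9, 3) fits (8, 10, 6); releases (3, 0, 1), pool now (11, 10, 7)


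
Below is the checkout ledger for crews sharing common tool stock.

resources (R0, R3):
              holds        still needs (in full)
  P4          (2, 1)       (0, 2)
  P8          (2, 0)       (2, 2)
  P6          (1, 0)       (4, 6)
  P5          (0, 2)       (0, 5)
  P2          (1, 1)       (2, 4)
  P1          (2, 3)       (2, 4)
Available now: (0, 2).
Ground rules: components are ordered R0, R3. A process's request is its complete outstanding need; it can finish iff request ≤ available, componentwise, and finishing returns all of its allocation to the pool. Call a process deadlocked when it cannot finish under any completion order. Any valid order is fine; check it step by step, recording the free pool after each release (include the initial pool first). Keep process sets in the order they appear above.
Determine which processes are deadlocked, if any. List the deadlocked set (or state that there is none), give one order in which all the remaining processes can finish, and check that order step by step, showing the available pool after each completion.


The deadlocked set is P6, P5, P2 and P1.
Key observation: no order helps: past P4, P8, the free pool tops out at (4, 3), below what each blocked process needs in R3.
The rest can finish in the order P4, P8. Verifying each step:
  pool = (0, 2)
  P4: need (0, 2) fits (0, 2); releases (2, 1), pool now (2, 3)
  P8: need (2, 2) fits (2, 3); releases (2, 0), pool now (4, 3)
The stuck group stays short no matter what:
  P6 cannot run: need (4, 6) vs free (4, 3) (insufficient R3)
  P5 cannot run: need (0, 5) vs free (4, 3) (insufficient R3)
  P2 cannot run: need (2, 4) vs free (4, 3) (insufficient R3)
  P1 cannot run: need (2, 4) vs free (4, 3) (insufficient R3)


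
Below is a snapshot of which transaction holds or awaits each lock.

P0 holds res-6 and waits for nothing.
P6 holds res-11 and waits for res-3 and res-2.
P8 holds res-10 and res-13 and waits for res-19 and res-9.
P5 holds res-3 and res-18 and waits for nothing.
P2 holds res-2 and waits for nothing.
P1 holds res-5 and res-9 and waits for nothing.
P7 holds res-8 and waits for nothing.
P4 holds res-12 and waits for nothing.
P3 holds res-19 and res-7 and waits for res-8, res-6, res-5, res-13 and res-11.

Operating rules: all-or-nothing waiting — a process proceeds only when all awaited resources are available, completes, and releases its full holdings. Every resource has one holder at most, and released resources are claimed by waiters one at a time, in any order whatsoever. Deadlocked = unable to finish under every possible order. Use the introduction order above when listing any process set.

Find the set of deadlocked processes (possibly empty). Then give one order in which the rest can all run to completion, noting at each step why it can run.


Deadlocked set: P8 and P3.
Key observation: the waits loop around P8 -> P3 -> P8 with no way out; no other process is dragged down with it.
A valid finishing order for the others: P5, P0, P2, P6, P1, P4, P7.
Verifying each step:
  P5 waits on nothing -> runs at once and releases res-3 and res-18
  P0 waits on nothing -> runs at once and releases res-6
  P2 waits on nothing -> runs at once and releases res-2
  P6: everything it awaited (res-3 and res-2) is free; runs, freeing res-11
  P1 waits on nothing -> runs at once and releases res-5 and res-9
  P4 waits on nothing -> runs at once and releases res-12
  P7 waits on nothing -> runs at once and releases res-8


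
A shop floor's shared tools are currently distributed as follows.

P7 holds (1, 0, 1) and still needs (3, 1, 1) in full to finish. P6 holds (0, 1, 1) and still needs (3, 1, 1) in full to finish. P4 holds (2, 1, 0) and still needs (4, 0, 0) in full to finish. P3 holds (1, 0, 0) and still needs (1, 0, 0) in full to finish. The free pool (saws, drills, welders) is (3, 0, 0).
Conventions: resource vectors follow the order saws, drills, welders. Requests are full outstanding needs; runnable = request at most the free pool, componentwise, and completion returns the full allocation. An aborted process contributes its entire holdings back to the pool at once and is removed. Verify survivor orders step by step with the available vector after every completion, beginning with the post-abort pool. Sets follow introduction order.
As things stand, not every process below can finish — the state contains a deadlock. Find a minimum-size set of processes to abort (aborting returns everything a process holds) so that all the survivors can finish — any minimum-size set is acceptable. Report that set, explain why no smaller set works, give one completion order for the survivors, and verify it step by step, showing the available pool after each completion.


The answer: abort P6.
Key observation: the deadlocked P7 becomes finishable only because P6 released (0, 1, 1); it completes at step 2 below.
No smaller set exists: with zero aborts the deadlock remains.
Survivors finish in the order: P3, P7, P4. Step-by-step check (pool after the aborts first):
  pool = (3, 1, 1)
  run P3 (needs (1, 0, 0), free (3, 1, 1)); after release of (1, 0, 0) the pool is (4, 1, 1)
  run P7 (needs (3, 1, 1), free (4, 1, 1)); after release of (1, 0, 1) the pool is (5, 1, 2)
  run P4 (needs (4, 0, 0), free (5, 1, 2)); after release of (2, 1, 0) the pool is (7, 2, 2)


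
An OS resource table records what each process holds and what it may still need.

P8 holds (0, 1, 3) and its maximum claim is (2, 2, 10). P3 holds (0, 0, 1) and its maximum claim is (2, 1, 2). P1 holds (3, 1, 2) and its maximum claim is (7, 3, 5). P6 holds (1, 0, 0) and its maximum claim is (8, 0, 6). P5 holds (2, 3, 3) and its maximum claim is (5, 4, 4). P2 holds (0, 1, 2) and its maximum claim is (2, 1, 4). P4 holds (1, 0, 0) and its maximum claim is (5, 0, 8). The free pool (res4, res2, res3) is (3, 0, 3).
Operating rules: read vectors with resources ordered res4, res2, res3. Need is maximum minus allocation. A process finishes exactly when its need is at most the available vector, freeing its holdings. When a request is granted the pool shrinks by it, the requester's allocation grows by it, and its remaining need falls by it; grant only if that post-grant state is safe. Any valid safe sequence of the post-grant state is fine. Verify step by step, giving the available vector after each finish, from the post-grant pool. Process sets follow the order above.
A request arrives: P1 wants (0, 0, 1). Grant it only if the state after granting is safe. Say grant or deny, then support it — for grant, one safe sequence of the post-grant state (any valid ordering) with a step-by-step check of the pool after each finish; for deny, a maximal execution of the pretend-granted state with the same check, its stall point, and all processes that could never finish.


GRANT — the state after the grant stays safe, e.g. via P2, P5, P3, P8, P1, P6, P4.
Key observation: post-grant, (3, 0, 2) remains, and an order beginning with P2 completes everyone.
Step-by-step check of the post-grant state:
  pool = (3, 0, 2)
  P2: need (2, 0, 2) fits (3, 0, 2); releases (0, 1, 2), pool now (3, 1, 4)
  P5: need (3, 1, 1) fits (3, 1, 4); releases (2, 3, 3), pool now (5, 4, 7)
  P3: need (2, 1, 1) fits (5, 4, 7); releases (0, 0, 1), pool now (5, 4, 8)
  P8: need (2, 1, 7) fits (5, 4, 8); releases (0, 1, 3), pool now (5, 5, 11)
  P1: need (4, 2, 2) fits (5, 5, 11); releases (3, 1, 3), pool now (8, 6, 14)
  P6: need (7, 0, 6) fits (8, 6, 14); releases (1, 0, 0), pool now (9, 6, 14)
  P4: need (4, 0, 8) fits (9, 6, 14); releases (1, 0, 0), pool now (10, 6, 14)


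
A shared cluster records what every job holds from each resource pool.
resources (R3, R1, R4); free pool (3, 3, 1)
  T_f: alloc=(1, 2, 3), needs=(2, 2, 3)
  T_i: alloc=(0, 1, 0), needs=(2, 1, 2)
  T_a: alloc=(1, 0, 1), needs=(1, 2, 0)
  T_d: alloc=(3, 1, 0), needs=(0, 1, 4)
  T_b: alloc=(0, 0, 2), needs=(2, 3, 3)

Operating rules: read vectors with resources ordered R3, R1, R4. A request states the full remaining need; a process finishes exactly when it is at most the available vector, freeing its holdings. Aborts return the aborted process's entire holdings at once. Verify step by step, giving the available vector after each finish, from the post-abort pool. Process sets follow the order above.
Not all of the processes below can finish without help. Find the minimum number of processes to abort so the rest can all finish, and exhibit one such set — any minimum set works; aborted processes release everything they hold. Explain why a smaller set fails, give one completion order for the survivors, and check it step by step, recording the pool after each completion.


The answer: abort T_b.
Key observation: T_f had no path to completion before; after the abort of T_b ((0, 0, 2) returned), step 1 is where it fits.
No smaller set exists: with zero aborts the deadlock remains.
One survivor order: T_f, T_i, T_d, T_a. Check, step by step (post-abort pool first):
  pool = (3, 3, 3)
  T_f: need (2, 2, 3) fits (3, 3, 3); releases (1, 2, 3), pool now (4, 5, 6)
  T_i: need (2, 1, 2) fits (4, 5, 6); releases (0, 1, 0), pool now (4, 6, 6)
  T_d: need (0, 1, 4) fits (4, 6, 6); releases (3, 1, 0), pool now (7, 7, 6)
  T_a: need (1, 2, 0) fits (7, 7, 6); releases (1, 0, 1), pool now (8, 7, 7)


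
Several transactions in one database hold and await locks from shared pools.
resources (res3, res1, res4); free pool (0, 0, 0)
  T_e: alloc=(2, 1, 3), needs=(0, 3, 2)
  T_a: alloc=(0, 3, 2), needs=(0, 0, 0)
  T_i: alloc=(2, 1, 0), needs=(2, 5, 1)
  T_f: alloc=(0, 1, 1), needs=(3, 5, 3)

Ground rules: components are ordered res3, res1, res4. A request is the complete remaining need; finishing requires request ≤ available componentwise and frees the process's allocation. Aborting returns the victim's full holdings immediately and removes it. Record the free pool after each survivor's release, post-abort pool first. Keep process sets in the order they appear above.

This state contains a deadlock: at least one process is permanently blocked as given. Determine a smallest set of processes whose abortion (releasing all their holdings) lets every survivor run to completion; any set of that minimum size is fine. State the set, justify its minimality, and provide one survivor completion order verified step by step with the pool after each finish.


Abort T_f.
Key observation: aborting T_f returns (0, 1, 1), and T_i — hopeless before — runs at step 3 with the returned capacity in the pool.
No smaller set exists: with zero aborts the deadlock remains.
Survivors finish in the order: T_a, T_e, T_i. Verifying each step (pool after the aborts first):
  pool = (0, 1, 1)
  T_a needs (0, 0, 0) <= (0, 1, 1) -> finishes; pool += (0, 3, 2) = (0, 4, 3)
  T_e needs (0, 3, 2) <= (0, 4, 3) -> finishes; pool += (2, 1, 3) = (2, 5, 6)
  T_i needs (2, 5, 1) <= (2, 5, 6) -> finishes; pool += (2, 1, 0) = (4, 6, 6)


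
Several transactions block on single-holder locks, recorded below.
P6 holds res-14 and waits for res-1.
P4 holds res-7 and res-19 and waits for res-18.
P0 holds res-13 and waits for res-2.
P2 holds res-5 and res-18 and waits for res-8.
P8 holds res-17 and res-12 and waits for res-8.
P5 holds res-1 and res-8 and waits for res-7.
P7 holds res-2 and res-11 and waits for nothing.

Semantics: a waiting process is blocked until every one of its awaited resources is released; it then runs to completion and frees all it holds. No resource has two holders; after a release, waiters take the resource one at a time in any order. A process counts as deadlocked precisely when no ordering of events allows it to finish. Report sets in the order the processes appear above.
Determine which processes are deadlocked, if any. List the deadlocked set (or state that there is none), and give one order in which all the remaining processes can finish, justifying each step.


Deadlocked: P6, P4, P2, P8 and P5.
Key observation: the wait chain closes on itself along P5 -> P4 -> P2 -> P5; P6 and P8 wait into the deadlock from upstream.
One completion order for the rest: P7, P0.
Verifying each step:
  P7: no waits; runs immediately, freeing res-2 and res-11
  P0 waits on res-2 — all released -> runs and releases res-13


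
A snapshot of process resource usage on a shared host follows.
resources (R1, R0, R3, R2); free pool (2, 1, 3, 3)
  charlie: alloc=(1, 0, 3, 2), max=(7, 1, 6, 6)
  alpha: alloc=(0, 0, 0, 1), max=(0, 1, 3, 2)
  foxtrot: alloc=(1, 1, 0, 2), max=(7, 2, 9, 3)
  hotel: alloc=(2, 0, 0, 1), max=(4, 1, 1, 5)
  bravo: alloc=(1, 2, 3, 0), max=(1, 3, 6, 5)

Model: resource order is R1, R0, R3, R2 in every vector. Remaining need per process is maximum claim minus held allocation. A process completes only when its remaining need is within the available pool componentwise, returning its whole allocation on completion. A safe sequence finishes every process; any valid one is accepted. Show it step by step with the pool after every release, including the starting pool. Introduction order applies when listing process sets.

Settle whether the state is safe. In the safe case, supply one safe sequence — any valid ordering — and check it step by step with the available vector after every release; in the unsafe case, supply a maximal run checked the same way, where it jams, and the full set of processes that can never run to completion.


UNSAFE — no complete ordering exists.
Key observation: once alpha, hotel, bravo finish, the pool peaks at (5, 3, 6, 5) — and every remaining process still needs more R1 than that.
Going as far as possible: alpha, hotel, bravo; after that, nothing fits. Walking it through:
  pool = (2, 1, 3, 3)
  alpha needs (0, 1, 3, 1) <= (2, 1, 3, 3) -> finishes; pool += (0, 0, 0, 1) = (2, 1, 3, 4)
  hotel needs (2, 1, 1, 4) <= (2, 1, 3, 4) -> finishes; pool += (2, 0, 0, 1) = (4, 1, 3, 5)
  bravo needs (0, 1, 3, 5) <= (4, 1, 3, 5) -> finishes; pool += (1, 2, 3, 0) = (5, 3, 6, 5)
  charlie still needs (6, 1, 3, 4) but only (5, 3, 6, 5) is free — short on R1
  foxtrot still needs (6, 1, 9, 1) but only (5, 3, 6, 5) is free — short on R1 and R3
Permanently blocked: charlie and foxtrot.


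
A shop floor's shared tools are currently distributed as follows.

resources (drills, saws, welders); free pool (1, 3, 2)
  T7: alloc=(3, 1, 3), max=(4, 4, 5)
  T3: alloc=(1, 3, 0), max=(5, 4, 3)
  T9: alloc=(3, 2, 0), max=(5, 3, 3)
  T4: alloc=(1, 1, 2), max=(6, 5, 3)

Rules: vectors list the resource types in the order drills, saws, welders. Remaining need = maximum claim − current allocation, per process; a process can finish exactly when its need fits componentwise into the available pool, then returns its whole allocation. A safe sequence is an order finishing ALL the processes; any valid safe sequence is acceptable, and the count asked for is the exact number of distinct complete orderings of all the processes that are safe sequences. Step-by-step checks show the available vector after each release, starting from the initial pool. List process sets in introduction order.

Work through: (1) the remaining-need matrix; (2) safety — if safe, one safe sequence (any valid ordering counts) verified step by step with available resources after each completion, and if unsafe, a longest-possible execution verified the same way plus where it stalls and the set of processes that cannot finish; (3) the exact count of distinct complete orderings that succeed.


(1) Outstanding need per process (order drills, saws, welders):
  T7: (1, 3, 2)
  T3: (4, 1, 3)
  T9: (2, 1, 3)
  T4: (5, 4, 1)
(2) The state is SAFE; one workable sequence: T7, T9, T4, T3.
Key observation: the first exact fit in this order is T7 — it needs (1, 3, 2) with (1, 3, 2) free, meeting a requested resource to the last unit.
Check, step by step:
  pool = (1, 3, 2)
  run T7 (needs (1, 3, 2), free (1, 3, 2)); after release of (3, 1, 3) the pool is (4, 4, 5)
  run T9 (needs (2, 1, 3), free (4, 4, 5)); after release of (3, 2, 0) the pool is (7, 6, 5)
  run T4 (needs (5, 4, 1), free (7, 6, 5)); after release of (1, 1, 2) the pool is (8, 7, 7)
  run T3 (needs (4, 1, 3), free (8, 7, 7)); after release of (1, 3, 0) the pool is (9, 10, 7)
(3) The exact count: 4 of the possible complete orderings are safe sequences.


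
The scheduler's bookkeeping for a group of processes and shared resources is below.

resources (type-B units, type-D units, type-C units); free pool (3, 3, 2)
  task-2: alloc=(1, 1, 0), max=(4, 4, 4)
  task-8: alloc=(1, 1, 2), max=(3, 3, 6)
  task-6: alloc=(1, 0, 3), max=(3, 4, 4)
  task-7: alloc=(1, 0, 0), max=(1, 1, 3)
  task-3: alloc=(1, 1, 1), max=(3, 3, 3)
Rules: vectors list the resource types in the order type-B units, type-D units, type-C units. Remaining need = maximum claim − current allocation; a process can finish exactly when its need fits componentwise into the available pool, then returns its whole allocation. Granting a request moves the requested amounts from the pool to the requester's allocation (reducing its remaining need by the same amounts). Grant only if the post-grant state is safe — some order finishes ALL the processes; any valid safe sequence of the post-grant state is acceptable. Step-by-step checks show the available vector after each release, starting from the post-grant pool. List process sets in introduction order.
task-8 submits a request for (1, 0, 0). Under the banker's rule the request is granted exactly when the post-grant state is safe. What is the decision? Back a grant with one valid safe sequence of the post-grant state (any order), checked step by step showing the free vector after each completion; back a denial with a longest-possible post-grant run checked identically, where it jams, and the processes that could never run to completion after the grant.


GRANT. The post-grant state is safe; one safe sequence: task-3, task-6, task-2, task-8, task-7.
Key observation: the transfer keeps a workable pool ((2, 3, 2)); task-3 starts the safe sequence.
Check on the post-grant state, step by step:
  pool = (2, 3, 2)
  task-3: need (2, 2, 2) fits (2, 3, 2); releases (1, 1, 1), pool now (3, 4, 3)
  task-6: need (2, 4, 1) fits (3, 4, 3); releases (1, 0, 3), pool now (4, 4, 6)
  task-2: need (3, 3, 4) fits (4, 4, 6); releases (1, 1, 0), pool now (5, 5, 6)
  task-8: need (1, 2, 4) fits (5, 5, 6); releases (2, 1, 2), pool now (7, 6, 8)
  task-7: need (0, 1, 3) fits (7, 6, 8); releases (1, 0, 0), pool now (8, 6, 8)


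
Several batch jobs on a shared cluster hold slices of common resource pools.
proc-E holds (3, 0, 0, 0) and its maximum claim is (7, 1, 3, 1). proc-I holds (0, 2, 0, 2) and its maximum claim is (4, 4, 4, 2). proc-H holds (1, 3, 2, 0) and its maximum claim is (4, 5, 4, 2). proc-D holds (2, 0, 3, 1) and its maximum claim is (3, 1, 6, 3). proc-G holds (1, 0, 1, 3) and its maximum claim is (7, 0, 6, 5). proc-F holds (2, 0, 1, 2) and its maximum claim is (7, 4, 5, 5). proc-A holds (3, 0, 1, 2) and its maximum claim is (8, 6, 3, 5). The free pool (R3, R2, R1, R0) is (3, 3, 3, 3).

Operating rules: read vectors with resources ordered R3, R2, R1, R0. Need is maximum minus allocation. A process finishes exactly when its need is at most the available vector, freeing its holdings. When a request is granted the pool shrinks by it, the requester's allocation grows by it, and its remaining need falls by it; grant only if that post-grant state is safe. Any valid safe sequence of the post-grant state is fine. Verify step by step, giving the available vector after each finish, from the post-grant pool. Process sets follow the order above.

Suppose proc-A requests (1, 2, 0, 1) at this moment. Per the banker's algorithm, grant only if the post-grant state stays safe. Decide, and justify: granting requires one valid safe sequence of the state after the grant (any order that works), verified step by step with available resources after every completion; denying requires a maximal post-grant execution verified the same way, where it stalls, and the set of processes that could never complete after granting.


DENY. Granting would leave the state unsafe.
Key observation: proc-D, proc-E, proc-G can finish, but then (8, 1, 7, 6) is all there is, and the blocked group's R2 demands exceed it.
After a pretend grant, a maximal execution: proc-D, proc-E, proc-G — then nothing else fits. Check, step by step:
  pool = (2, 1, 3, 2)
  run proc-D (needs (1, 1, 3, 2), free (2, 1, 3, 2)); after release of (2, 0, 3, 1) the pool is (4, 1, 6, 3)
  run proc-E (needs (4, 1, 3, 1), free (4, 1, 6, 3)); after release of (3, 0, 0, 0) the pool is (7, 1, 6, 3)
  run proc-G (needs (6, 0, 5, 2), free (7, 1, 6, 3)); after release of (1, 0, 1, 3) the pool is (8, 1, 7, 6)
  blocked: proc-I wants (4, 2, 4, 0), pool (8, 1, 7, 6) — not enough R2
  blocked: proc-H wants (3, 2, 2, 2), pool (8, 1, 7, 6) — not enough R2
  blocked: proc-F wants (5, 4, 4, 3), pool (8, 1, 7, 6) — not enough R2
  blocked: proc-A wants (4, 4, 2, 2), pool (8, 1, 7, 6) — not enough R2
Post-grant, the permanently blocked set is proc-I, proc-H, proc-F and proc-A.


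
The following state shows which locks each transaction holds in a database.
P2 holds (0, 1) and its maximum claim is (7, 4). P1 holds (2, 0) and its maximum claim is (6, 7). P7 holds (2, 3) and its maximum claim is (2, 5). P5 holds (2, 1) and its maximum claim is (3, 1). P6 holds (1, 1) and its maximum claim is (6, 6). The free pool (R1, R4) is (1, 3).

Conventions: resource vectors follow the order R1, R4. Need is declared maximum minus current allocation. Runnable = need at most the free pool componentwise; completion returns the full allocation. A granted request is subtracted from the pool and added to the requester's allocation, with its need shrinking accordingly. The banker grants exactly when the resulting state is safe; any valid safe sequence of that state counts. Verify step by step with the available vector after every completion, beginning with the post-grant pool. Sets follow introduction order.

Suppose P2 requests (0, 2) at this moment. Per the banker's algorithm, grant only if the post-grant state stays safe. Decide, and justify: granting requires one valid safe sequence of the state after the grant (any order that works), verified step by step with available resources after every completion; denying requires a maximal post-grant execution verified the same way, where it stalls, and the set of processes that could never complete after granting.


DENY. Granting would leave the state unsafe.
Key observation: after P5, P7, P6 the pool peaks at (6, 6), and each blocked process is short somewhere: P2 on R1; P1 on R4.
After a pretend grant, a maximal execution: P5, P7, P6 — then nothing else fits. Step-by-step check:
  pool = (1, 1)
  P5: need (1, 0) fits (1, 1); releases (2, 1), pool now (3, 2)
  P7: need (0, 2) fits (3, 2); releases (2, 3), pool now (5, 5)
  P6: need (5, 5) fits (5, 5); releases (1, 1), pool now (6, 6)
  blocked: P2 wants (7, 1), pool (6, 6) — not enough R1
  blocked: P1 wants (4, 7), pool (6, 6) — not enough R4
Post-grant, the permanently blocked set is P2 and P1.


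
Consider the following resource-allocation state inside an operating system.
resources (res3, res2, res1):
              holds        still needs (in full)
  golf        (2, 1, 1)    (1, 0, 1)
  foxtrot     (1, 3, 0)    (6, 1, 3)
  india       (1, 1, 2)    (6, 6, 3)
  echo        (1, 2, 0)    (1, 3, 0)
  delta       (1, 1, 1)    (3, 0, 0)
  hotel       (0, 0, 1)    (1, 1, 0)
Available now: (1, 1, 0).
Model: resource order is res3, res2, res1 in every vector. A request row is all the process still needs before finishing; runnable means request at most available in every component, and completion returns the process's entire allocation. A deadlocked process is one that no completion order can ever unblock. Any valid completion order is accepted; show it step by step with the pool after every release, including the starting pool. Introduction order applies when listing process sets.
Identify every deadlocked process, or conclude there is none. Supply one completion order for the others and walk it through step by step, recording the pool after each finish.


The deadlocked set is foxtrot and india.
Key observation: after hotel, golf, delta, echo complete, (5, 5, 3) is the best the pool ever gets, yet each leftover process wants more res3.
A valid finishing order for the others: hotel, golf, delta, echo. Verifying each step:
  pool = (1, 1, 0)
  hotel needs (1, 1, 0) <= (1, 1, 0) -> finishes; pool += (0, 0, 1) = (1, 1, 1)
  golf needs (1, 0, 1) <= (1, 1, 1) -> finishes; pool += (2, 1, 1) = (3, 2, 2)
  delta needs (3, 0, 0) <= (3, 2, 2) -> finishes; pool += (1, 1, 1) = (4, 3, 3)
  echo needs (1, 3, 0) <= (4, 3, 3) -> finishes; pool += (1, 2, 0) = (5, 5, 3)
The stuck group stays short no matter what:
  foxtrot cannot run: need (6, 1, 3) vs free (5, 5, 3) (insufficient res3)
  india cannot run: need (6, 6, 3) vs free (5, 5, 3) (insufficient res3 and res2)


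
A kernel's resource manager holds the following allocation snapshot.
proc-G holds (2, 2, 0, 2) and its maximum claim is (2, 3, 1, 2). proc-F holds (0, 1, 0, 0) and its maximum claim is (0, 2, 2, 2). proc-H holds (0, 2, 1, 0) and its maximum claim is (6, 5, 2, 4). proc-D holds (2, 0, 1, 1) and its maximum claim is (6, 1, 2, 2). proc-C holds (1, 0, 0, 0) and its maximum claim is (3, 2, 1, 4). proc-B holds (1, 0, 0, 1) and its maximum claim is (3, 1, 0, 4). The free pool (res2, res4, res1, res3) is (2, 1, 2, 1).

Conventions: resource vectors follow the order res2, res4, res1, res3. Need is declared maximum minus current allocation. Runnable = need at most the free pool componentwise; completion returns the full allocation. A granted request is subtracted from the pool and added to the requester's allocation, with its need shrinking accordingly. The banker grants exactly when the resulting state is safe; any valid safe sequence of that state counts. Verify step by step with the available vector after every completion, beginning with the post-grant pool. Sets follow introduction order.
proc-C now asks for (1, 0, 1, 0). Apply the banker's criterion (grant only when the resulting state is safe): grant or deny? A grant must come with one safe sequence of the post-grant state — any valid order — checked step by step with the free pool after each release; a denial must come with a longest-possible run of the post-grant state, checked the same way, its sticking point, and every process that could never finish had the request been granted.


GRANT: granting preserves safety; a valid post-grant sequence is proc-G, proc-B, proc-C, proc-D, proc-H, proc-F.
Key observation: the grant leaves (1, 1, 1, 1) free — enough for proc-G, whose release restarts the cascade.
Step-by-step check of the post-grant state:
  pool = (1, 1, 1, 1)
  proc-G needs (0, 1, 1, 0) <= (1, 1, 1, 1) -> finishes; pool += (2, 2, 0, 2) = (3, 3, 1, 3)
  proc-B needs (2, 1, 0, 3) <= (3, 3, 1, 3) -> finishes; pool += (1, 0, 0, 1) = (4, 3, 1, 4)
  proc-C needs (1, 2, 0, 4) <= (4, 3, 1, 4) -> finishes; pool += (2, 0, 1, 0) = (6, 3, 2, 4)
  proc-D needs (4, 1, 1, 1) <= (6, 3, 2, 4) -> finishes; pool += (2, 0, 1, 1) = (8, 3, 3, 5)
  proc-H needs (6, 3, 1, 4) <= (8, 3, 3, 5) -> finishes; pool += (0, 2, 1, 0) = (8, 5, 4, 5)
  proc-F needs (0, 1, 2, 2) <= (8, 5, 4, 5) -> finishes; pool += (0, 1, 0, 0) = (8, 6, 4, 5)


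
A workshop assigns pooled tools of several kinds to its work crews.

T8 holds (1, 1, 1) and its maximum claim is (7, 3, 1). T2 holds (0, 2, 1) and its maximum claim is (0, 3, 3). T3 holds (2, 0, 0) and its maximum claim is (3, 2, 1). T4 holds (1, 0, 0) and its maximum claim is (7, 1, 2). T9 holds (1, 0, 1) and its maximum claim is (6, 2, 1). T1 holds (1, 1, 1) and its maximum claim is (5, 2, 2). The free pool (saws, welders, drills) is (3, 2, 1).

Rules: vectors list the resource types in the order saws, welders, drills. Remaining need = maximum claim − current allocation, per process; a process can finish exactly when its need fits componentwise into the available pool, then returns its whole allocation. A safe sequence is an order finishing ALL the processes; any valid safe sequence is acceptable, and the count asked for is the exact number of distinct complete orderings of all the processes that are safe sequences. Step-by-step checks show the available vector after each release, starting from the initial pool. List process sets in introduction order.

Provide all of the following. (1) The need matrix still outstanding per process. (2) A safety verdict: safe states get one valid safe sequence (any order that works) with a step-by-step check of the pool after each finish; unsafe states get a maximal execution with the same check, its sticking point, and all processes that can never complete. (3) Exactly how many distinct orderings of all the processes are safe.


(1) Outstanding need per process (order saws, welders, drills):
  T8: (6, 2, 0)
  T2: (0, 1, 2)
  T3: (1, 2, 1)
  T4: (6, 1, 2)
  T9: (5, 2, 0)
  T1: (4, 1, 1)
(2) SAFE. One safe sequence: T3, T1, T2, T9, T8, T4.
Key observation: the order's first zero-slack moment is T3 ((1, 2, 1) needed, (3, 2, 1) free — a requested resource with nothing to spare).
Walking it through:
  pool = (3, 2, 1)
  T3 needs (1, 2, 1) <= (3, 2, 1) -> finishes; pool += (2, 0, 0) = (5, 2, 1)
  T1 needs (4, 1, 1) <= (5, 2, 1) -> finishes; pool += (1, 1, 1) = (6, 3, 2)
  T2 needs (0, 1, 2) <= (6, 3, 2) -> finishes; pool += (0, 2, 1) = (6, 5, 3)
  T9 needs (5, 2, 0) <= (6, 5, 3) -> finishes; pool += (1, 0, 1) = (7, 5, 4)
  T8 needs (6, 2, 0) <= (7, 5, 4) -> finishes; pool += (1, 1, 1) = (8, 6, 5)
  T4 needs (6, 1, 2) <= (8, 6, 5) -> finishes; pool += (1, 0, 0) = (9, 6, 5)
(3) The exact count: 48 of the possible complete orderings are safe sequences.
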